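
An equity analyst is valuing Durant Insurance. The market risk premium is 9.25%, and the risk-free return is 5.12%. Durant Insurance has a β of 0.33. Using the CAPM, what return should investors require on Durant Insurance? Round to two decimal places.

E(R) = R_f + β × MRP = 5.12% + 0.33 × 9.25% = 8.17%

8.17%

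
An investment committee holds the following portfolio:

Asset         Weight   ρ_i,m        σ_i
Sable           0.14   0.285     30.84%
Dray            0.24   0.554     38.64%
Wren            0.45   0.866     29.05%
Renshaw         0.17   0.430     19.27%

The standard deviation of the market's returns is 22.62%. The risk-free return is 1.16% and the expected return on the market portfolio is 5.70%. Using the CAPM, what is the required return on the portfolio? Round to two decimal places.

4.99%

β_Sable = 0.285 × 30.84% / 22.62% = 0.3886
β_Dray = 0.554 × 38.64% / 22.62% = 0.9464
β_Wren = 0.866 × 29.05% / 22.62% = 1.1122
β_Renshaw = 0.430 × 19.27% / 22.62% = 0.3663
β_P = Σ w_i β_i = 0.14×0.3886 + 0.24×0.9464 + 0.45×1.1122 + 0.17×0.3663 = 0.8443
MRP = 5.70% − 1.16% = 4.54%
E(R_P) = R_f + β_P × MRP = 1.16% + 0.8443 × 4.54% = 4.99%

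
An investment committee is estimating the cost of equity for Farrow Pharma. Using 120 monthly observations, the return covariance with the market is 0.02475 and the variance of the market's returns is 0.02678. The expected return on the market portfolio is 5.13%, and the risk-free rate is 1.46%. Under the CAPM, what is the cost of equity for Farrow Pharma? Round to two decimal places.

4.85%

β = Cov(R_i, R_m) / Var(R_m) = 0.02475 / 0.02678 = 0.9242
MRP = 5.13% − 1.46% = 3.67%
E(R) = R_f + β × MRP = 1.46% + 0.9242 × 3.67% = 4.85%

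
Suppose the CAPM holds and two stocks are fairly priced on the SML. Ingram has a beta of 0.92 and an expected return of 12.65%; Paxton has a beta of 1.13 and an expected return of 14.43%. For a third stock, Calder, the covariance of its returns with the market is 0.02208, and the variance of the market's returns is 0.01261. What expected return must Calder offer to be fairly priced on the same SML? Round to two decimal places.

MRP = (14.43% − 12.65%) / (1.13 − 0.92) = 8.4762%
R_f = 12.65% − 0.92 × 8.4762% = 4.8519%
β_Calder = Cov / Var(R_m) = 0.02208 / 0.01261 = 1.7510
E(R_Calder) = R_f + β × MRP = 4.8519% + 1.7510 × 8.4762% = 19.69%

19.69%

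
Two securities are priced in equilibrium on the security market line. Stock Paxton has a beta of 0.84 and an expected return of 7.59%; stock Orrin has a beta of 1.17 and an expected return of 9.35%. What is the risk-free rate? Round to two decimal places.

3.11%

Both satisfy E(R) = R_f + β·MRP, so the slope of the SML is
MRP = (9.35% − 7.59%) / (1.17 − 0.84) = 1.76% / 0.33 = 5.3333%
R_f = E(R_Paxton) − β_Paxton·MRP = 7.59% − 0.84 × 5.3333% = 3.1100%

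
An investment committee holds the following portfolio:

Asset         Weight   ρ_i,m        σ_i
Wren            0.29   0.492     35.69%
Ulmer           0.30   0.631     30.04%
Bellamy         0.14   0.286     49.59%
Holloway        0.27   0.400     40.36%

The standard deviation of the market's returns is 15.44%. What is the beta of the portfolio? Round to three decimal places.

β_Wren = 0.492 × 35.69% / 15.44% = 1.1373
β_Ulmer = 0.631 × 30.04% / 15.44% = 1.2277
β_Bellamy = 0.286 × 49.59% / 15.44% = 0.9186
β_Holloway = 0.400 × 40.36% / 15.44% = 1.0456
β_P = Σ w_i β_i = 0.29×1.1373 + 0.30×1.2277 + 0.14×0.9186 + 0.27×1.0456 = 1.1090

1.109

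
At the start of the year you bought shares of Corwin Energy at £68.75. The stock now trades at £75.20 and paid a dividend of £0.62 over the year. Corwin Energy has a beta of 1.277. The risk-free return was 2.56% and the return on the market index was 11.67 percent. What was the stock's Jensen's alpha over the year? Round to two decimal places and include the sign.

Realised HPR = (P1 + D1 − P0) / P0 = (75.20 + 0.62 − 68.75) / 68.75 = 7.07 / 68.75 = 10.2836%
MRP = 11.67% − 2.56% = 9.11%
CAPM required = R_f + β·MRP = 2.56% + 1.277 × 9.11% = 14.19347%
α = realised − required = 10.2836% − 14.19347% = -3.91%

-3.91%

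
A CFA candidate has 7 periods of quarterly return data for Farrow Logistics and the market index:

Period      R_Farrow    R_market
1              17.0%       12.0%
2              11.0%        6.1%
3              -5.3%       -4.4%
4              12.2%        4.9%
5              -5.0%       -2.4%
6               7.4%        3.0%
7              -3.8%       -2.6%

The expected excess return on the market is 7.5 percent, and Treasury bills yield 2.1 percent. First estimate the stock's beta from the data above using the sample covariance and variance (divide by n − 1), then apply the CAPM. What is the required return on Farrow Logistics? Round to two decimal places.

Mean R_i = (17.0 + 11.0 − 5.3 + 12.2 − 5.0 + 7.4 − 3.8) / 7 = 4.7857%
Mean R_m = (12.0 + 6.1 − 4.4 + 4.9 − 2.4 + 3.0 − 2.6) / 7 = 2.3714%
Σ(R_i − R̄_i)(R_m − R̄_m) = 318.8371  ⇒  Cov = 318.8371 / 6 = 53.1395
Σ(R_m − R̄_m)² = 206.7343  ⇒  Var(R_m) = 206.7343 / 6 = 34.4557
β = Cov / Var(R_m) = 53.1395 / 34.4557 = 1.5423
E(R) = R_f + β × MRP = 2.1% + 1.5423 × 7.5% = 13.67%

13.67%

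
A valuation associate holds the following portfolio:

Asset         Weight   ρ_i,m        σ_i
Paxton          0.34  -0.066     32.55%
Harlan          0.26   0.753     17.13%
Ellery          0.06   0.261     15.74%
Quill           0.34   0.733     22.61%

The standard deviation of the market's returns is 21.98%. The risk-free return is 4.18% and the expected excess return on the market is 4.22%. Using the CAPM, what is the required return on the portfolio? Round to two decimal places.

β_Paxton = -0.066 × 32.55% / 21.98% = -0.0977
β_Harlan = 0.753 × 17.13% / 21.98% = 0.5868
β_Ellery = 0.261 × 15.74% / 21.98% = 0.1869
β_Quill = 0.733 × 22.61% / 21.98% = 0.7540
β_P = Σ w_i β_i = 0.34×-0.0977 + 0.26×0.5868 + 0.06×0.1869 + 0.34×0.7540 = 0.3869
E(R_P) = R_f + β_P × MRP = 4.18% + 0.3869 × 4.22% = 5.81%

5.81%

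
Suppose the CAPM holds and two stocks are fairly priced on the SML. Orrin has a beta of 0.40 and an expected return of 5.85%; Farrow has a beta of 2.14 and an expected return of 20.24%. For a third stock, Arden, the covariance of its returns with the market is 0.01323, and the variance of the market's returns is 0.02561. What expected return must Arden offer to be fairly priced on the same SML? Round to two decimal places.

6.81%

MRP = (20.24% − 5.85%) / (2.14 − 0.40) = 8.2701%
R_f = 5.85% − 0.40 × 8.2701% = 2.5420%
β_Arden = Cov / Var(R_m) = 0.01323 / 0.02561 = 0.5166
E(R_Arden) = R_f + β × MRP = 2.5420% + 0.5166 × 8.2701% = 6.81%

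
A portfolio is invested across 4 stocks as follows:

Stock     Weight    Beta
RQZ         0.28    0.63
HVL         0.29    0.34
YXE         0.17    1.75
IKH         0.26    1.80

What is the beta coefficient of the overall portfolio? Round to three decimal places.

1.041

β_P = Σ w_i β_i = 0.28×0.63 + 0.29×0.34 + 0.17×1.75 + 0.26×1.80 = 1.0405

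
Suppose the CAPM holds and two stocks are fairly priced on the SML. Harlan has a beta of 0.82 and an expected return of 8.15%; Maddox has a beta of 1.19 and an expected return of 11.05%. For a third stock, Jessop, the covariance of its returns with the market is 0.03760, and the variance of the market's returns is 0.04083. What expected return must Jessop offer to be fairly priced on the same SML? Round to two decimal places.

MRP = (11.05% − 8.15%) / (1.19 − 0.82) = 7.8378%
R_f = 8.15% − 0.82 × 7.8378% = 1.7230%
β_Jessop = Cov / Var(R_m) = 0.03760 / 0.04083 = 0.9209
E(R_Jessop) = R_f + β × MRP = 1.7230% + 0.9209 × 7.8378% = 8.94%

8.94%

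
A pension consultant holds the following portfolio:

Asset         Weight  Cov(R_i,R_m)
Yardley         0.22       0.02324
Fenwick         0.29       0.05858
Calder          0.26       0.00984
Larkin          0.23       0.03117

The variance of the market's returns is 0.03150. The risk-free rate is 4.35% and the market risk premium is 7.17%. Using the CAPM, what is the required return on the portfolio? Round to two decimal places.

β_Yardley = 0.02324 / 0.03150 = 0.7378
β_Fenwick = 0.05858 / 0.03150 = 1.8597
β_Calder = 0.00984 / 0.03150 = 0.3124
β_Larkin = 0.03117 / 0.03150 = 0.9895
β_P = Σ w_i β_i = 0.22×0.7378 + 0.29×1.8597 + 0.26×0.3124 + 0.23×0.9895 = 1.0104
E(R_P) = R_f + β_P × MRP = 4.35% + 1.0104 × 7.17% = 11.59%

11.59%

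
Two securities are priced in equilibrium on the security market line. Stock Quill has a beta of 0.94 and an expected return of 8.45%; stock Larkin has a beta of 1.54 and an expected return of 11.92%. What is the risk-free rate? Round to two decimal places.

Both satisfy E(R) = R_f + β·MRP, so the slope of the SML is
MRP = (11.92% − 8.45%) / (1.54 − 0.94) = 3.47% / 0.60 = 5.7833%
R_f = E(R_Quill) − β_Quill·MRP = 8.45% − 0.94 × 5.7833% = 3.0137%

3.01%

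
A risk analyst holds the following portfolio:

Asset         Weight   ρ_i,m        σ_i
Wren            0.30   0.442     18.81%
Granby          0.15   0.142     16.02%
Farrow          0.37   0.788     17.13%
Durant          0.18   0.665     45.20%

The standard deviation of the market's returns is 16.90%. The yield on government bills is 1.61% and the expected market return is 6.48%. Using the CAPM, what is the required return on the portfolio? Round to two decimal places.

5.43%

β_Wren = 0.442 × 18.81% / 16.90% = 0.4920
β_Granby = 0.142 × 16.02% / 16.90% = 0.1346
β_Farrow = 0.788 × 17.13% / 16.90% = 0.7987
β_Durant = 0.665 × 45.20% / 16.90% = 1.7786
β_P = Σ w_i β_i = 0.30×0.4920 + 0.15×0.1346 + 0.37×0.7987 + 0.18×1.7786 = 0.7835
MRP = 6.48% − 1.61% = 4.87%
E(R_P) = R_f + β_P × MRP = 1.61% + 0.7835 × 4.87% = 5.43%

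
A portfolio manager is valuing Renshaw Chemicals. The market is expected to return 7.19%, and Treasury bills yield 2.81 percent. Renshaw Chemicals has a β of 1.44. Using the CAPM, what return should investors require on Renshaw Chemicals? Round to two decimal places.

Market risk premium = E(R_m) − R_f = 7.19% − 2.81% = 4.38%
E(R) = R_f + β × MRP = 2.81% + 1.44 × 4.38% = 9.12%

9.12%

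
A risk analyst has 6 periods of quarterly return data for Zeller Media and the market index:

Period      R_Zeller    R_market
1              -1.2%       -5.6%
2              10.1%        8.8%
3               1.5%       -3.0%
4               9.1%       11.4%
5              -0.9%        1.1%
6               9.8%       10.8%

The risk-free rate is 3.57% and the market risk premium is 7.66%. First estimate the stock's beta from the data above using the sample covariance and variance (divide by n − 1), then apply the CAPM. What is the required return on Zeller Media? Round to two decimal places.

Mean R_i = (-1.2 + 10.1 + 1.5 + 9.1 − 0.9 + 9.8) / 6 = 4.7333%
Mean R_m = (-5.6 + 8.8 − 3.0 + 11.4 + 1.1 + 10.8) / 6 = 3.9167%
Σ(R_i − R̄_i)(R_m − R̄_m) = 188.4567  ⇒  Cov = 188.4567 / 5 = 37.6913
Σ(R_m − R̄_m)² = 273.5683  ⇒  Var(R_m) = 273.5683 / 5 = 54.7137
β = Cov / Var(R_m) = 37.6913 / 54.7137 = 0.6889
E(R) = R_f + β × MRP = 3.57% + 0.6889 × 7.66% = 8.85%

8.85%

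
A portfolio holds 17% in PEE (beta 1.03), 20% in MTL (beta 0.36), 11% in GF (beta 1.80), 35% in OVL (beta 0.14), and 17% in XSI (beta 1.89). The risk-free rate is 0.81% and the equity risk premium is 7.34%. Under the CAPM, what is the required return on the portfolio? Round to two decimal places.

β_P = Σ w_i β_i = 0.17×1.03 + 0.20×0.36 + 0.11×1.80 + 0.35×0.14 + 0.17×1.89 = 0.8154
E(R_P) = R_f + β_P × MRP = 0.81% + 0.8154 × 7.34% = 6.80%

6.80%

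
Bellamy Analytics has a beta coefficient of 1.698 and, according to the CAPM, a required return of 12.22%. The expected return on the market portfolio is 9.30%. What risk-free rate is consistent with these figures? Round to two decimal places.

5.12%

E(R) = R_f + β(E(R_m) − R_f) = R_f(1 − β) + β·E(R_m)
12.22% = R_f × (1 − 1.698) + 1.698 × 9.30%
12.22% = R_f × -0.698 + 15.79140%
R_f = (12.22% − 15.79140%) / -0.698 = 5.12%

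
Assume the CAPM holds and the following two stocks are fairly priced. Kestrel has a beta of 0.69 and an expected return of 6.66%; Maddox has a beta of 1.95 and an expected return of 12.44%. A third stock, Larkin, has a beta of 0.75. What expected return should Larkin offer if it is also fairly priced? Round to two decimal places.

6.94%

MRP (SML slope) = (12.44% − 6.66%) / (1.95 − 0.69) = 5.78% / 1.26 = 4.5873%
R_f (intercept) = 6.66% − 0.69 × 4.5873% = 3.4948%
E(R_Larkin) = R_f + β × MRP = 3.4948% + 0.75 × 4.5873% = 6.94%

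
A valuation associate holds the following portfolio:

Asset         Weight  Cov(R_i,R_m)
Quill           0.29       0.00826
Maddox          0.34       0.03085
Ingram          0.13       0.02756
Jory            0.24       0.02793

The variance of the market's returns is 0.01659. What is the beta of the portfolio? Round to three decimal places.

1.397

β_Quill = 0.00826 / 0.01659 = 0.4979
β_Maddox = 0.03085 / 0.01659 = 1.8596
β_Ingram = 0.02756 / 0.01659 = 1.6612
β_Jory = 0.02793 / 0.01659 = 1.6835
β_P = Σ w_i β_i = 0.29×0.4979 + 0.34×1.8596 + 0.13×1.6612 + 0.24×1.6835 = 1.3967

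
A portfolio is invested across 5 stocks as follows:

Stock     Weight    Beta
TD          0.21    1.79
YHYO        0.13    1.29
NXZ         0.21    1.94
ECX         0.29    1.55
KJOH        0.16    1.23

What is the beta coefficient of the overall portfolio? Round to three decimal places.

β_P = Σ w_i β_i = 0.21×1.79 + 0.13×1.29 + 0.21×1.94 + 0.29×1.55 + 0.16×1.23 = 1.5973

1.597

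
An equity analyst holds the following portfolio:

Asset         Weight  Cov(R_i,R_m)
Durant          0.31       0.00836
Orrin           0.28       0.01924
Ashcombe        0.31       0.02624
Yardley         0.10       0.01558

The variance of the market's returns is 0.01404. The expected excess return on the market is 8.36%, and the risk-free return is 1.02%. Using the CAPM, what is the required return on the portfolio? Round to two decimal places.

11.54%

β_Durant = 0.00836 / 0.01404 = 0.5954
β_Orrin = 0.01924 / 0.01404 = 1.3704
β_Ashcombe = 0.02624 / 0.01404 = 1.8689
β_Yardley = 0.01558 / 0.01404 = 1.1097
β_P = Σ w_i β_i = 0.31×0.5954 + 0.28×1.3704 + 0.31×1.8689 + 0.10×1.1097 = 1.2586
E(R_P) = R_f + β_P × MRP = 1.02% + 1.2586 × 8.36% = 11.54%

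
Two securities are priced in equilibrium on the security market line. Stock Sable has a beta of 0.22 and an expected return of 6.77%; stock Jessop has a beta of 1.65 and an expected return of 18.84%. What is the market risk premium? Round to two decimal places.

Both satisfy E(R) = R_f + β·MRP, so the slope of the SML is
MRP = (18.84% − 6.77%) / (1.65 − 0.22) = 12.07% / 1.43 = 8.4406%

8.44%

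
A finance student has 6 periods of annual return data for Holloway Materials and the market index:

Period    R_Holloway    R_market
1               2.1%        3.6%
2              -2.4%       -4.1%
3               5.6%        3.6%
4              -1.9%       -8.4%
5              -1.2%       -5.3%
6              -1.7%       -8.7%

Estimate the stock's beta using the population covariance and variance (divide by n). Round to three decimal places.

0.492

Mean R_i = (2.1 − 2.4 + 5.6 − 1.9 − 1.2 − 1.7) / 6 = 0.0833%
Mean R_m = (3.6 − 4.1 + 3.6 − 8.4 − 5.3 − 8.7) / 6 = -3.2167%
Σ(R_i − R̄_i)(R_m − R̄_m) = 76.2783  ⇒  Cov = 76.2783 / 6 = 12.7131
Σ(R_m − R̄_m)² = 154.9883  ⇒  Var(R_m) = 154.9883 / 6 = 25.8314
β = Cov / Var(R_m) = 12.7131 / 25.8314 = 0.4922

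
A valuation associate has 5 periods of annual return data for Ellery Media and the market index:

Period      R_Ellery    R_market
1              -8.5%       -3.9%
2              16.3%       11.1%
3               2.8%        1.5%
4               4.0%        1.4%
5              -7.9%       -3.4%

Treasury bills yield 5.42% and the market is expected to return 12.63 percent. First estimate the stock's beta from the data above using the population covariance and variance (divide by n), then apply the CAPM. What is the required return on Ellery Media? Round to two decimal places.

17.42%

Mean R_i = (-8.5 + 16.3 + 2.8 + 4.0 − 7.9) / 5 = 1.3400%
Mean R_m = (-3.9 + 11.1 + 1.5 + 1.4 − 3.4) / 5 = 1.3400%
Σ(R_i − R̄_i)(R_m − R̄_m) = 241.7620  ⇒  Cov = 241.7620 / 5 = 48.3524
Σ(R_m − R̄_m)² = 145.2120  ⇒  Var(R_m) = 145.2120 / 5 = 29.0424
β = Cov / Var(R_m) = 48.3524 / 29.0424 = 1.6649
MRP = 12.63% − 5.42% = 7.21%
E(R) = R_f + β × MRP = 5.42% + 1.6649 × 7.21% = 17.42%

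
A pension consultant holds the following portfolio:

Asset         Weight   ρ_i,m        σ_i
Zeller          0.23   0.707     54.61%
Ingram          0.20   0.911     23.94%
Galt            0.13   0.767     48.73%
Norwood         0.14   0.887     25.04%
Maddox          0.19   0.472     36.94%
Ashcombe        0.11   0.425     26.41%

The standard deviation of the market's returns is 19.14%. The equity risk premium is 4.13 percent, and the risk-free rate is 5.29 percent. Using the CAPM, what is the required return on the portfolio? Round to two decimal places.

β_Zeller = 0.707 × 54.61% / 19.14% = 2.0172
β_Ingram = 0.911 × 23.94% / 19.14% = 1.1395
β_Galt = 0.767 × 48.73% / 19.14% = 1.9528
β_Norwood = 0.887 × 25.04% / 19.14% = 1.1604
β_Maddox = 0.472 × 36.94% / 19.14% = 0.9110
β_Ashcombe = 0.425 × 26.41% / 19.14% = 0.5864
β_P = Σ w_i β_i = 0.23×2.0172 + 0.20×1.1395 + 0.13×1.9528 + 0.14×1.1604 + 0.19×0.9110 + 0.11×0.5864 = 1.3458
E(R_P) = R_f + β_P × MRP = 5.29% + 1.3458 × 4.13% = 10.85%

10.85%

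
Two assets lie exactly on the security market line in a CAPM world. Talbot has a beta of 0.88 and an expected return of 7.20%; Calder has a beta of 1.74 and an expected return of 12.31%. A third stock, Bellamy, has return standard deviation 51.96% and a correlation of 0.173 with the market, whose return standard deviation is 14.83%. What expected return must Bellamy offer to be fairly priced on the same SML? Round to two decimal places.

MRP = (12.31% − 7.20%) / (1.74 − 0.88) = 5.9419%
R_f = 7.20% − 0.88 × 5.9419% = 1.9711%
β_Bellamy = ρ·σ_i/σ_m = 0.173 × 51.96 / 14.83 = 0.6061
E(R_Bellamy) = R_f + β × MRP = 1.9711% + 0.6061 × 5.9419% = 5.57%

5.57%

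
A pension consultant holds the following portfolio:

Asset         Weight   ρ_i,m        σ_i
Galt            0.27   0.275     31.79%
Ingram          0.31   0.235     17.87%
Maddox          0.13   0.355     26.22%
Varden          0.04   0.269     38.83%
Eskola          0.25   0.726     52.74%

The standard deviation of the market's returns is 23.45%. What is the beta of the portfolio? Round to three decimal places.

β_Galt = 0.275 × 31.79% / 23.45% = 0.3728
β_Ingram = 0.235 × 17.87% / 23.45% = 0.1791
β_Maddox = 0.355 × 26.22% / 23.45% = 0.3969
β_Varden = 0.269 × 38.83% / 23.45% = 0.4454
β_Eskola = 0.726 × 52.74% / 23.45% = 1.6328
β_P = Σ w_i β_i = 0.27×0.3728 + 0.31×0.1791 + 0.13×0.3969 + 0.04×0.4454 + 0.25×1.6328 = 0.6338

0.634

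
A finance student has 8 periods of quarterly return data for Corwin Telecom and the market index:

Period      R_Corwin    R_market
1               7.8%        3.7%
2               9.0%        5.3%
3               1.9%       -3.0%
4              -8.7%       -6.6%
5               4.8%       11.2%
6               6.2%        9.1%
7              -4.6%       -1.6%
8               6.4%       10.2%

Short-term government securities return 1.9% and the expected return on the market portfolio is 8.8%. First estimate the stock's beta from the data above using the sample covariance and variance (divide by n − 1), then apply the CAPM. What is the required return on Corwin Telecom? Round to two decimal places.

7.04%

Mean R_i = (7.8 + 9.0 + 1.9 − 8.7 + 4.8 + 6.2 − 4.6 + 6.4) / 8 = 2.8500%
Mean R_m = (3.7 + 5.3 − 3.0 − 6.6 + 11.2 + 9.1 − 1.6 + 10.2) / 8 = 3.5375%
Σ(R_i − R̄_i)(R_m − R̄_m) = 230.4450  ⇒  Cov = 230.4450 / 7 = 32.9207
Σ(R_m − R̄_m)² = 309.0788  ⇒  Var(R_m) = 309.0788 / 7 = 44.1541
β = Cov / Var(R_m) = 32.9207 / 44.1541 = 0.7456
MRP = 8.8% − 1.9% = 6.90%
E(R) = R_f + β × MRP = 1.9% + 0.7456 × 6.9% = 7.04%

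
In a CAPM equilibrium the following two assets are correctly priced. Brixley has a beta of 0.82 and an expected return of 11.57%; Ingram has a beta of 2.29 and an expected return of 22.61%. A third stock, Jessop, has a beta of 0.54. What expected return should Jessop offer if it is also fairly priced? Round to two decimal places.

MRP (SML slope) = (22.61% − 11.57%) / (2.29 − 0.82) = 11.04% / 1.47 = 7.5102%
R_f (intercept) = 11.57% − 0.82 × 7.5102% = 5.4116%
E(R_Jessop) = R_f + β × MRP = 5.4116% + 0.54 × 7.5102% = 9.47%

9.47%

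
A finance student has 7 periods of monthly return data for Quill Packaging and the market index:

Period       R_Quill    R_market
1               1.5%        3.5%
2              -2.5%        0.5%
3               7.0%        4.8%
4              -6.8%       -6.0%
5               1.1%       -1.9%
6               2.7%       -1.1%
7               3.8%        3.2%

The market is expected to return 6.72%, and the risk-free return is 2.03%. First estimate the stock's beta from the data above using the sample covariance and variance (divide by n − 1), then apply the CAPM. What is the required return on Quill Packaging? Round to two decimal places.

6.57%

Mean R_i = (1.5 − 2.5 + 7.0 − 6.8 + 1.1 + 2.7 + 3.8) / 7 = 0.9714%
Mean R_m = (3.5 + 0.5 + 4.8 − 6.0 − 1.9 − 1.1 + 3.2) / 7 = 0.4286%
Σ(R_i − R̄_i)(R_m − R̄_m) = 82.5857  ⇒  Cov = 82.5857 / 6 = 13.7643
Σ(R_m − R̄_m)² = 85.3143  ⇒  Var(R_m) = 85.3143 / 6 = 14.2191
β = Cov / Var(R_m) = 13.7643 / 14.2191 = 0.9680
MRP = 6.72% − 2.03% = 4.69%
E(R) = R_f + β × MRP = 2.03% + 0.9680 × 4.69% = 6.57%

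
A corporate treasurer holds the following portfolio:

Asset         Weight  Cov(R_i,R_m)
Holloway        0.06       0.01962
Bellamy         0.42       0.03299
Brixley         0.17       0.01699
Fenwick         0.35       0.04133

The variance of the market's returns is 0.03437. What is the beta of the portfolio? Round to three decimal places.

β_Holloway = 0.01962 / 0.03437 = 0.5708
β_Bellamy = 0.03299 / 0.03437 = 0.9598
β_Brixley = 0.01699 / 0.03437 = 0.4943
β_Fenwick = 0.04133 / 0.03437 = 1.2025
β_P = Σ w_i β_i = 0.06×0.5708 + 0.42×0.9598 + 0.17×0.4943 + 0.35×1.2025 = 0.9423

0.942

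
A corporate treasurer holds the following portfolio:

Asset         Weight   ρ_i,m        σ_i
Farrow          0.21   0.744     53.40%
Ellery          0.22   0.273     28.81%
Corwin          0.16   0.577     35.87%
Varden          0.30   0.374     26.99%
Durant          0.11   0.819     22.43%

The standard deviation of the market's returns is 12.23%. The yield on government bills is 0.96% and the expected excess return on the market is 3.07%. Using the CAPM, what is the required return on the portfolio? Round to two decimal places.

β_Farrow = 0.744 × 53.40% / 12.23% = 3.2485
β_Ellery = 0.273 × 28.81% / 12.23% = 0.6431
β_Corwin = 0.577 × 35.87% / 12.23% = 1.6923
β_Varden = 0.374 × 26.99% / 12.23% = 0.8254
β_Durant = 0.819 × 22.43% / 12.23% = 1.5021
β_P = Σ w_i β_i = 0.21×3.2485 + 0.22×0.6431 + 0.16×1.6923 + 0.30×0.8254 + 0.11×1.5021 = 1.5073
E(R_P) = R_f + β_P × MRP = 0.96% + 1.5073 × 3.07% = 5.59%

5.59%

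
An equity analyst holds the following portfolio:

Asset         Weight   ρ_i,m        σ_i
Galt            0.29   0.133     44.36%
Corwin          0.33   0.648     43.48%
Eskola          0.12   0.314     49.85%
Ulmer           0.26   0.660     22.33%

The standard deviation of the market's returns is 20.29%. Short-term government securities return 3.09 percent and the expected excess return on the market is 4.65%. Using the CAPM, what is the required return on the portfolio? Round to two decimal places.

6.92%

β_Galt = 0.133 × 44.36% / 20.29% = 0.2908
β_Corwin = 0.648 × 43.48% / 20.29% = 1.3886
β_Eskola = 0.314 × 49.85% / 20.29% = 0.7715
β_Ulmer = 0.660 × 22.33% / 20.29% = 0.7264
β_P = Σ w_i β_i = 0.29×0.2908 + 0.33×1.3886 + 0.12×0.7715 + 0.26×0.7264 = 0.8240
E(R_P) = R_f + β_P × MRP = 3.09% + 0.8240 × 4.65% = 6.92%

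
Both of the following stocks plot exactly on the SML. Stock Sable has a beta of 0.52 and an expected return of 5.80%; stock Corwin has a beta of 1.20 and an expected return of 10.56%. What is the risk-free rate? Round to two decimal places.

2.16%

Both satisfy E(R) = R_f + β·MRP, so the slope of the SML is
MRP = (10.56% − 5.80%) / (1.20 − 0.52) = 4.76% / 0.68 = 7.0000%
R_f = E(R_Sable) − β_Sable·MRP = 5.80% − 0.52 × 7.0000% = 2.1600%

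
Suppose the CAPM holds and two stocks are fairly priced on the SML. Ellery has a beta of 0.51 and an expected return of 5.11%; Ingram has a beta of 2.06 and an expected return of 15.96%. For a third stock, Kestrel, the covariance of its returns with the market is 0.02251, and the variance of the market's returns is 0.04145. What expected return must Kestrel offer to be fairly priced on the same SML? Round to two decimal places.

5.34%

MRP = (15.96% − 5.11%) / (2.06 − 0.51) = 7.0000%
R_f = 5.11% − 0.51 × 7.0000% = 1.5400%
β_Kestrel = Cov / Var(R_m) = 0.02251 / 0.04145 = 0.5431
E(R_Kestrel) = R_f + β × MRP = 1.5400% + 0.5431 × 7.0000% = 5.34%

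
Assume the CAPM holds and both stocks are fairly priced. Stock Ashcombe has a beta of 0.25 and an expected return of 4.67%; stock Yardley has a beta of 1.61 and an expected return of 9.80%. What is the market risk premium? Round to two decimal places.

3.77%

Both satisfy E(R) = R_f + β·MRP, so the slope of the SML is
MRP = (9.80% − 4.67%) / (1.61 − 0.25) = 5.13% / 1.36 = 3.7721%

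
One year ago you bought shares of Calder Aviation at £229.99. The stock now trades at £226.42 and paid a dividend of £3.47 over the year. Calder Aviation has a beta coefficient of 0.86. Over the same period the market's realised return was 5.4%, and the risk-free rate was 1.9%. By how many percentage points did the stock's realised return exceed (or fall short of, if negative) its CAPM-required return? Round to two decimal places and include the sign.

Realised HPR = (P1 + D1 − P0) / P0 = (226.42 + 3.47 − 229.99) / 229.99 = -0.10 / 229.99 = -0.0435%
MRP = 5.4% − 1.9% = 3.50%
CAPM required = R_f + β·MRP = 1.9% + 0.86 × 3.5% = 4.9100%
α = realised − required = -0.0435% − 4.9100% = -4.95%

-4.95%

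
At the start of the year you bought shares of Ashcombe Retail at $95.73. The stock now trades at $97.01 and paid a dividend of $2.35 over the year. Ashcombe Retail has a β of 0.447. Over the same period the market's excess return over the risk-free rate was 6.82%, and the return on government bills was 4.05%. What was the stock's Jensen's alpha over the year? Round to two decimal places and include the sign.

-3.31%

Realised HPR = (P1 + D1 − P0) / P0 = (97.01 + 2.35 − 95.73) / 95.73 = 3.63 / 95.73 = 3.7919%
CAPM required = R_f + β·MRP = 4.05% + 0.447 × 6.82% = 7.09854%
α = realised − required = 3.7919% − 7.09854% = -3.31%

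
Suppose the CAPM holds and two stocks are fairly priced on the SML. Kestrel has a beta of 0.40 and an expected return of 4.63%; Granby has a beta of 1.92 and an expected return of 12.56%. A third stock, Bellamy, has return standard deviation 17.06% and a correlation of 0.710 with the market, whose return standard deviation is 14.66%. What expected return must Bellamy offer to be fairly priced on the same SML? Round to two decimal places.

MRP = (12.56% − 4.63%) / (1.92 − 0.40) = 5.2171%
R_f = 4.63% − 0.40 × 5.2171% = 2.5432%
β_Bellamy = ρ·σ_i/σ_m = 0.710 × 17.06 / 14.66 = 0.8262
E(R_Bellamy) = R_f + β × MRP = 2.5432% + 0.8262 × 5.2171% = 6.85%

6.85%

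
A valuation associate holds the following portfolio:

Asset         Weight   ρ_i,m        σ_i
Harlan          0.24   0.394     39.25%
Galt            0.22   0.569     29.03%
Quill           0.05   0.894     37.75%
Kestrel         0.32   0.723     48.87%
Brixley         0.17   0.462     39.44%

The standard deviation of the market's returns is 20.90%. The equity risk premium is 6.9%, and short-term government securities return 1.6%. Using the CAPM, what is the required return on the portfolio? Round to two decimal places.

β_Harlan = 0.394 × 39.25% / 20.90% = 0.7399
β_Galt = 0.569 × 29.03% / 20.90% = 0.7903
β_Quill = 0.894 × 37.75% / 20.90% = 1.6148
β_Kestrel = 0.723 × 48.87% / 20.90% = 1.6906
β_Brixley = 0.462 × 39.44% / 20.90% = 0.8718
β_P = Σ w_i β_i = 0.24×0.7399 + 0.22×0.7903 + 0.05×1.6148 + 0.32×1.6906 + 0.17×0.8718 = 1.1214
E(R_P) = R_f + β_P × MRP = 1.6% + 1.1214 × 6.9% = 9.34%

9.34%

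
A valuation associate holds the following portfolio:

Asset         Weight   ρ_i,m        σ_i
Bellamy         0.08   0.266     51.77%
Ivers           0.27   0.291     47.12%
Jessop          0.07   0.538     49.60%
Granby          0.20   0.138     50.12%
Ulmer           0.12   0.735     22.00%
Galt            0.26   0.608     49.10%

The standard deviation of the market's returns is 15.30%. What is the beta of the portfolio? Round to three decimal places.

1.161

β_Bellamy = 0.266 × 51.77% / 15.30% = 0.9001
β_Ivers = 0.291 × 47.12% / 15.30% = 0.8962
β_Jessop = 0.538 × 49.60% / 15.30% = 1.7441
β_Granby = 0.138 × 50.12% / 15.30% = 0.4521
β_Ulmer = 0.735 × 22.00% / 15.30% = 1.0569
β_Galt = 0.608 × 49.10% / 15.30% = 1.9512
β_P = Σ w_i β_i = 0.08×0.9001 + 0.27×0.8962 + 0.07×1.7441 + 0.20×0.4521 + 0.12×1.0569 + 0.26×1.9512 = 1.1606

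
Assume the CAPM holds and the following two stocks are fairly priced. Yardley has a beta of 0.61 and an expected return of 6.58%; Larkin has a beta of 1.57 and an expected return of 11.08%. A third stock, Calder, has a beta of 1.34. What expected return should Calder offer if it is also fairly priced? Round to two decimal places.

10.00%

MRP (SML slope) = (11.08% − 6.58%) / (1.57 − 0.61) = 4.50% / 0.96 = 4.6875%
R_f (intercept) = 6.58% − 0.61 × 4.6875% = 3.7206%
E(R_Calder) = R_f + β × MRP = 3.7206% + 1.34 × 4.6875% = 10.00%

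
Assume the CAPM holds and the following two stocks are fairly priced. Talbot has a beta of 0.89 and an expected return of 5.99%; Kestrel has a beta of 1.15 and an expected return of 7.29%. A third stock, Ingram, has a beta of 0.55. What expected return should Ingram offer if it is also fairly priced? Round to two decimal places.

MRP (SML slope) = (7.29% − 5.99%) / (1.15 − 0.89) = 1.30% / 0.26 = 5.0000%
R_f (intercept) = 5.99% − 0.89 × 5.0000% = 1.5400%
E(R_Ingram) = R_f + β × MRP = 1.5400% + 0.55 × 5.0000% = 4.29%

4.29%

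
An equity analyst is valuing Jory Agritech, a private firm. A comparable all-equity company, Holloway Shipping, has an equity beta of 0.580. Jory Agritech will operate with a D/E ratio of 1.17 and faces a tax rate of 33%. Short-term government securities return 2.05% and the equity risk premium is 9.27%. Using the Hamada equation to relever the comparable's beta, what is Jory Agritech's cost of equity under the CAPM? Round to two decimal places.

11.64%

β_L = β_U × [1 + (1 − t)(D/E)] = 0.580 × [1 + (1 − 0.33) × 1.17]
    = 0.580 × [1 + 0.67 × 1.17] = 0.580 × 1.7839 = 1.0347
E(R) = R_f + β_L × MRP = 2.05% + 1.0347 × 9.27% = 11.64%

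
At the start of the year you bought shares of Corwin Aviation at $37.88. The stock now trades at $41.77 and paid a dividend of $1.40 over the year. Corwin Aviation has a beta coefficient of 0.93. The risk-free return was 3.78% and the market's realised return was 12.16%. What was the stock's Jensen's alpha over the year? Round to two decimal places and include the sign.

+2.39%

Realised HPR = (P1 + D1 − P0) / P0 = (41.77 + 1.40 − 37.88) / 37.88 = 5.29 / 37.88 = 13.9652%
MRP = 12.16% − 3.78% = 8.38%
CAPM required = R_f + β·MRP = 3.78% + 0.93 × 8.38% = 11.5734%
α = realised − required = 13.9652% − 11.5734% = +2.39%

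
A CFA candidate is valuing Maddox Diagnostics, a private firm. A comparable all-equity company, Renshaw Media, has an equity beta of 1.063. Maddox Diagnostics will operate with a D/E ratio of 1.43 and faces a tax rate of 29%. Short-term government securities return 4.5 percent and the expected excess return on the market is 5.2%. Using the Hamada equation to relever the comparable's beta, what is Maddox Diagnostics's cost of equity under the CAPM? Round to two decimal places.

15.64%

β_L = β_U × [1 + (1 − t)(D/E)] = 1.063 × [1 + (1 − 0.29) × 1.43]
    = 1.063 × [1 + 0.71 × 1.43] = 1.063 × 2.0153 = 2.1423
E(R) = R_f + β_L × MRP = 4.5% + 2.1423 × 5.2% = 15.64%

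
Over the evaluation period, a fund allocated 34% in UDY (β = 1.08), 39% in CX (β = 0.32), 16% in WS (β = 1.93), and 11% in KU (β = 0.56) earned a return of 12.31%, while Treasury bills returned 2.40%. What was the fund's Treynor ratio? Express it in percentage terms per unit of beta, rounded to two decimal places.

11.49%

β_P = 0.34×1.08 + 0.39×0.32 + 0.16×1.93 + 0.11×0.56 = 0.8624
Treynor = (R_P − R_f) / β_P = (12.31% − 2.40%) / 0.8624 = 9.91% / 0.8624 = 11.49%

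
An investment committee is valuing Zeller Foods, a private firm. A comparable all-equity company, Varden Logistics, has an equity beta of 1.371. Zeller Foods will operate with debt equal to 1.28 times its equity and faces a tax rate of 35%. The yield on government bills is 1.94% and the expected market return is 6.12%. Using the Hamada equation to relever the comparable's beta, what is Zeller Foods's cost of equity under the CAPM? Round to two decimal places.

β_L = β_U × [1 + (1 − t)(D/E)] = 1.371 × [1 + (1 − 0.35) × 1.28]
    = 1.371 × [1 + 0.65 × 1.28] = 1.371 × 1.8320 = 2.5117
MRP = 6.12% − 1.94% = 4.18%
E(R) = R_f + β_L × MRP = 1.94% + 2.5117 × 4.18% = 12.44%

12.44%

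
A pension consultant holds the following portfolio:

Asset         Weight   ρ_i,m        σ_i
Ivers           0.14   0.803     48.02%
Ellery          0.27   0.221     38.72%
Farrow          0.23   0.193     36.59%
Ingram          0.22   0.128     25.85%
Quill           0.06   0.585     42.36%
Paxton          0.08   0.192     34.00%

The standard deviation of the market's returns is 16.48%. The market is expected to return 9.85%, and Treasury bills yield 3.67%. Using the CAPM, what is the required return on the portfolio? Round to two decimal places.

β_Ivers = 0.803 × 48.02% / 16.48% = 2.3398
β_Ellery = 0.221 × 38.72% / 16.48% = 0.5192
β_Farrow = 0.193 × 36.59% / 16.48% = 0.4285
β_Ingram = 0.128 × 25.85% / 16.48% = 0.2008
β_Quill = 0.585 × 42.36% / 16.48% = 1.5037
β_Paxton = 0.192 × 34.00% / 16.48% = 0.3961
β_P = Σ w_i β_i = 0.14×2.3398 + 0.27×0.5192 + 0.23×0.4285 + 0.22×0.2008 + 0.06×1.5037 + 0.08×0.3961 = 0.7324
MRP = 9.85% − 3.67% = 6.18%
E(R_P) = R_f + β_P × MRP = 3.67% + 0.7324 × 6.18% = 8.20%

8.20%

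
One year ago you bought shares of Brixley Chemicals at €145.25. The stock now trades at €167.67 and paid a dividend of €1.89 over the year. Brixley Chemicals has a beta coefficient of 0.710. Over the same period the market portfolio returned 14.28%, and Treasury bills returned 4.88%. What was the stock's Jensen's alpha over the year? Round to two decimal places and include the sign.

+5.18%

Realised HPR = (P1 + D1 − P0) / P0 = (167.67 + 1.89 − 145.25) / 145.25 = 24.31 / 145.25 = 16.7367%
MRP = 14.28% − 4.88% = 9.40%
CAPM required = R_f + β·MRP = 4.88% + 0.710 × 9.40% = 11.55400%
α = realised − required = 16.7367% − 11.55400% = +5.18%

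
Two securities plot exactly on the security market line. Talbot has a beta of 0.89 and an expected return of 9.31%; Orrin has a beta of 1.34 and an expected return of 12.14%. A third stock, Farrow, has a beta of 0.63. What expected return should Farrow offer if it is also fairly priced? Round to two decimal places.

MRP (SML slope) = (12.14% − 9.31%) / (1.34 − 0.89) = 2.83% / 0.45 = 6.2889%
R_f (intercept) = 9.31% − 0.89 × 6.2889% = 3.7129%
E(R_Farrow) = R_f + β × MRP = 3.7129% + 0.63 × 6.2889% = 7.67%

7.67%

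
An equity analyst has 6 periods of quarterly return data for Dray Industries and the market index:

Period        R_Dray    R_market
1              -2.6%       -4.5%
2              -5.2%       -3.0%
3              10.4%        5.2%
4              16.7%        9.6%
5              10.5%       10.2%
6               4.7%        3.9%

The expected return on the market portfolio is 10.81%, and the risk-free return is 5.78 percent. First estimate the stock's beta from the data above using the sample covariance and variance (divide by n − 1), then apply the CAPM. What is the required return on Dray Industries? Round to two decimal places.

Mean R_i = (-2.6 − 5.2 + 10.4 + 16.7 + 10.5 + 4.7) / 6 = 5.7500%
Mean R_m = (-4.5 − 3.0 + 5.2 + 9.6 + 10.2 + 3.9) / 6 = 3.5667%
Σ(R_i − R̄_i)(R_m − R̄_m) = 244.0800  ⇒  Cov = 244.0800 / 5 = 48.8160
Σ(R_m − R̄_m)² = 191.3733  ⇒  Var(R_m) = 191.3733 / 5 = 38.2747
β = Cov / Var(R_m) = 48.8160 / 38.2747 = 1.2754
MRP = 10.81% − 5.78% = 5.03%
E(R) = R_f + β × MRP = 5.78% + 1.2754 × 5.03% = 12.20%

12.20%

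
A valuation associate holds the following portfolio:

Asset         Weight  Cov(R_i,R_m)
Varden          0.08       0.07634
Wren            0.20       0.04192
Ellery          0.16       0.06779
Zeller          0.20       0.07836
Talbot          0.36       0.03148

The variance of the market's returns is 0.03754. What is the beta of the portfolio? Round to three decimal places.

β_Varden = 0.07634 / 0.03754 = 2.0336
β_Wren = 0.04192 / 0.03754 = 1.1167
β_Ellery = 0.06779 / 0.03754 = 1.8058
β_Zeller = 0.07836 / 0.03754 = 2.0874
β_Talbot = 0.03148 / 0.03754 = 0.8386
β_P = Σ w_i β_i = 0.08×2.0336 + 0.20×1.1167 + 0.16×1.8058 + 0.20×2.0874 + 0.36×0.8386 = 1.3943

1.394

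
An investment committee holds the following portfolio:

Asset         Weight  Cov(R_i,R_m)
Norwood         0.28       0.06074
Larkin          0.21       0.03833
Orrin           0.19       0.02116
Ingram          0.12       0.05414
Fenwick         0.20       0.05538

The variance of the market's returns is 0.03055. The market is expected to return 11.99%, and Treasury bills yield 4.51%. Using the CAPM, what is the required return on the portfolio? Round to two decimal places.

15.93%

β_Norwood = 0.06074 / 0.03055 = 1.9882
β_Larkin = 0.03833 / 0.03055 = 1.2547
β_Orrin = 0.02116 / 0.03055 = 0.6926
β_Ingram = 0.05414 / 0.03055 = 1.7722
β_Fenwick = 0.05538 / 0.03055 = 1.8128
β_P = Σ w_i β_i = 0.28×1.9882 + 0.21×1.2547 + 0.19×0.6926 + 0.12×1.7722 + 0.20×1.8128 = 1.5270
MRP = 11.99% − 4.51% = 7.48%
E(R_P) = R_f + β_P × MRP = 4.51% + 1.5270 × 7.48% = 15.93%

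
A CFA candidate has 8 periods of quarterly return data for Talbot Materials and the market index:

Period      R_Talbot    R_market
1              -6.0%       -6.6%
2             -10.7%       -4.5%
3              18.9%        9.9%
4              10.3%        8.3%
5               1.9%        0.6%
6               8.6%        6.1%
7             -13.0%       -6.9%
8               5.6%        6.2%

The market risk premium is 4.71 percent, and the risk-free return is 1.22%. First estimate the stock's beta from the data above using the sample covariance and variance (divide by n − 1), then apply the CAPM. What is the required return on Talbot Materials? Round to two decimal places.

8.48%

Mean R_i = (-6.0 − 10.7 + 18.9 + 10.3 + 1.9 + 8.6 − 13.0 + 5.6) / 8 = 1.9500%
Mean R_m = (-6.6 − 4.5 + 9.9 + 8.3 + 0.6 + 6.1 − 6.9 + 6.2) / 8 = 1.6375%
Σ(R_i − R̄_i)(R_m − R̄_m) = 512.8250  ⇒  Cov = 512.8250 / 7 = 73.2607
Σ(R_m − R̄_m)² = 332.8788  ⇒  Var(R_m) = 332.8788 / 7 = 47.5541
β = Cov / Var(R_m) = 73.2607 / 47.5541 = 1.5406
E(R) = R_f + β × MRP = 1.22% + 1.5406 × 4.71% = 8.48%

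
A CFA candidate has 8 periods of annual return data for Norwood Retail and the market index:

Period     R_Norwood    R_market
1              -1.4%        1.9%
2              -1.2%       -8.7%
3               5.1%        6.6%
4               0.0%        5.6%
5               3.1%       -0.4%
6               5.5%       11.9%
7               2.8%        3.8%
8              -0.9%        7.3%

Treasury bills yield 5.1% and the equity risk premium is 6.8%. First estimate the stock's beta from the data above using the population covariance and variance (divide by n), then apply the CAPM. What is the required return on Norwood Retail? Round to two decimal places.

Mean R_i = (-1.4 − 1.2 + 5.1 + 0.0 + 3.1 + 5.5 + 2.8 − 0.9) / 8 = 1.6250%
Mean R_m = (1.9 − 8.7 + 6.6 + 5.6 − 0.4 + 11.9 + 3.8 + 7.3) / 8 = 3.5000%
Σ(R_i − R̄_i)(R_m − R̄_m) = 64.2200  ⇒  Cov = 64.2200 / 8 = 8.0275
Σ(R_m − R̄_m)² = 265.7200  ⇒  Var(R_m) = 265.7200 / 8 = 33.2150
β = Cov / Var(R_m) = 8.0275 / 33.2150 = 0.2417
E(R) = R_f + β × MRP = 5.1% + 0.2417 × 6.8% = 6.74%

6.74%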